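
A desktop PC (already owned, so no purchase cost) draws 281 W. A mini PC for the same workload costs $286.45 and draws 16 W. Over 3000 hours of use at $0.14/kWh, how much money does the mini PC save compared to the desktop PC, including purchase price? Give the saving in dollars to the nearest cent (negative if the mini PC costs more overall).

desktop PC: $0.00 + (281/1000) kW × 3000 h × $0.14 = $0.00 + $118.02 = $118.02
mini PC: $286.45 + (16/1000) kW × 3000 h × $0.14 = $286.45 + $6.72 = $293.17
Saving = $118.02 − $293.17 = −$175.15

-$175.15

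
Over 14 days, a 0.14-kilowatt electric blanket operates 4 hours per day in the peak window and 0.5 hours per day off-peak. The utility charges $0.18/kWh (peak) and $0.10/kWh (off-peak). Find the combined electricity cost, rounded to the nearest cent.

Peak energy = 0.14 kW × 4 h × 14 = 7.84 kWh
Off-peak energy = 0.14 kW × 0.5 h × 14 = 0.98 kWh
Cost = 7.84 × $0.18 + 0.98 × $0.10 = $1.4112 + $0.098 = $1.51

$1.51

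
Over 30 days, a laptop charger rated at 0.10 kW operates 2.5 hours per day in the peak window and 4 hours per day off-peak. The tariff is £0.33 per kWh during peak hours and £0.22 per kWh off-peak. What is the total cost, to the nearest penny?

£5.12

Peak energy = 0.1 kW × 2.5 h × 30 = 7.5 kWh
Off-peak energy = 0.1 kW × 4 h × 30 = 12 kWh
Cost = 7.5 × £0.33 + 12 × £0.22 = £2.475 + £2.64 = £5.12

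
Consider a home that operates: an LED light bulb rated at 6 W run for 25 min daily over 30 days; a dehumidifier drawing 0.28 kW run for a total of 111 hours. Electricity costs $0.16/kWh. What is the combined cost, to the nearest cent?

LED light bulb: Runtime = 25 min × 30 = 750 min = 12.5 h
LED light bulb: 0.006 kW × 12.5 h = 0.075 kWh
dehumidifier: 0.28 kW × 111 h = 31.08 kWh
Total energy = 31.155 kWh
Cost = 31.155 × $0.16 = $4.98

$4.98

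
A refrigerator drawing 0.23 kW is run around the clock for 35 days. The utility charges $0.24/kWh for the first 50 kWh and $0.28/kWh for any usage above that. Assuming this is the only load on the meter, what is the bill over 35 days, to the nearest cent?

Runtime = 24 h × 35 = 840 h
Energy = 0.23 kW × 840 h = 193.2 kWh
Tier 1 (0–50 kWh): 50 × $0.24 = $12
Above 50 kWh: 143.2 × $0.28 = $40.096
Bill = $52.10

$52.10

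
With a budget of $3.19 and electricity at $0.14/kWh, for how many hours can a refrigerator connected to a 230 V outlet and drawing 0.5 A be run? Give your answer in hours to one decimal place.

Power = 0.5 A × 230 V = 115 W = 0.115 kW
Energy available = $3.19 ÷ $0.14/kWh = 22.7857 kWh
Hours = 22.7857 kWh ÷ 0.115 kW = 198.1 h

198.1 h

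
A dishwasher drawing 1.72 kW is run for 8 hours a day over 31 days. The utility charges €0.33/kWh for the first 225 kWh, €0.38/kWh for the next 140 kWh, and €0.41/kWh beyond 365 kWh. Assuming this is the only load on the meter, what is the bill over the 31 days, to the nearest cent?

Runtime = 8 h/day × 31 days = 248 h
Energy = 1.72 kW × 248 h = 426.56 kWh
Tier 1 (0–225 kWh): 225 × €0.33 = €74.25
Tier 2 (225–365 kWh): 140 × €0.38 = €53.2
Above 365 kWh: 61.56 × €0.41 = €25.2396
Bill = €152.69

€152.69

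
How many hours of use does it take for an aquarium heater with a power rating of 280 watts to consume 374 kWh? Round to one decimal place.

Hours = 374 kWh ÷ 0.28 kW = 1335.7 h

1335.7 h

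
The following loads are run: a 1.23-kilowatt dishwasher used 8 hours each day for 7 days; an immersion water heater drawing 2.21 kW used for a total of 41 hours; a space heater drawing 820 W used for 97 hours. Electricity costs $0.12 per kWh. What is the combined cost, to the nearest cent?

dishwasher: Runtime = 8 h/day × 7 days = 56 h
dishwasher: 1.23 kW × 56 h = 68.88 kWh
immersion water heater: 2.21 kW × 41 h = 90.61 kWh
space heater: 0.82 kW × 97 h = 79.54 kWh
Total energy = 239.03 kWh
Cost = 239.03 × $0.12 = $28.68

$28.68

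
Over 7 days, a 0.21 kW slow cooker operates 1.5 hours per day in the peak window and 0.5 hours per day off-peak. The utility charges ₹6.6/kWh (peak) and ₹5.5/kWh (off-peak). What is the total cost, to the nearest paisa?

₹18.60

Peak energy = 0.21 kW × 1.5 h × 7 = 2.205 kWh
Off-peak energy = 0.21 kW × 0.5 h × 7 = 0.735 kWh
Cost = 2.205 × ₹6.6 + 0.735 × ₹5.5 = ₹14.553 + ₹4.0425 = ₹18.60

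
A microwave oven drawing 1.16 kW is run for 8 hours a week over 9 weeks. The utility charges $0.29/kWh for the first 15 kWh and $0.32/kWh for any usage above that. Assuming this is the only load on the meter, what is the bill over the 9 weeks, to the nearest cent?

$26.28

Runtime = 8 h/week × 9 weeks = 72 h
Energy = 1.16 kW × 72 h = 83.52 kWh
Tier 1 (0–15 kWh): 15 × $0.29 = $4.35
Above 15 kWh: 68.52 × $0.32 = $21.9264
Bill = $26.28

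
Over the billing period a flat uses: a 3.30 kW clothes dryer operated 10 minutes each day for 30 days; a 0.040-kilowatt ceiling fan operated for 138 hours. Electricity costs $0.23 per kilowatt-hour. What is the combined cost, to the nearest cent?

clothes dryer: Runtime = 10 min × 30 = 300 min = 5 h
clothes dryer: 3.3 kW × 5 h = 16.5 kWh
ceiling fan: 0.04 kW × 138 h = 5.52 kWh
Total energy = 22.02 kWh
Cost = 22.02 × $0.23 = $5.06

$5.06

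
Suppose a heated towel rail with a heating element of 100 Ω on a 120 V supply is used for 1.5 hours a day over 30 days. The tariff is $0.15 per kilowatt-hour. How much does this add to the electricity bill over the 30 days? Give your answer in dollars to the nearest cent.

$0.97

Power = V²/R = 120²/100 = 144 W = 0.144 kW
Runtime = 1.5 h/day × 30 days = 45 h
Energy = 0.144 kW × 45 h = 6.48 kWh
Cost = 6.48 kWh × $0.15/kWh = $0.97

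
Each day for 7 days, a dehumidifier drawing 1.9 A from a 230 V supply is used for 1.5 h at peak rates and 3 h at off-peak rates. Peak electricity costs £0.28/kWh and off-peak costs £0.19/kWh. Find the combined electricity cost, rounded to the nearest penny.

Power = 1.9 A × 230 V = 437 W = 0.437 kW
Peak energy = 0.437 kW × 1.5 h × 7 = 4.5885 kWh
Off-peak energy = 0.437 kW × 3 h × 7 = 9.177 kWh
Cost = 4.5885 × £0.28 + 9.177 × £0.19 = £1.28478 + £1.74363 = £3.03

£3.03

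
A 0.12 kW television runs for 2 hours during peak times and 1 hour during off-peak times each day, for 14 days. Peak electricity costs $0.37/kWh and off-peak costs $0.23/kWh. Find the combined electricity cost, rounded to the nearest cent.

Peak energy = 0.12 kW × 2 h × 14 = 3.36 kWh
Off-peak energy = 0.12 kW × 1 h × 14 = 1.68 kWh
Cost = 3.36 × $0.37 + 1.68 × $0.23 = $1.2432 + $0.3864 = $1.63

$1.63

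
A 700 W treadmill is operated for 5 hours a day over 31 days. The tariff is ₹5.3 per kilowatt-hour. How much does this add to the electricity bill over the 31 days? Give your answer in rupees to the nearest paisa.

Runtime = 5 h/day × 31 days = 155 h
Energy = 0.7 kW × 155 h = 108.5 kWh
Cost = 108.5 kWh × ₹5.3/kWh = ₹575.05

₹575.05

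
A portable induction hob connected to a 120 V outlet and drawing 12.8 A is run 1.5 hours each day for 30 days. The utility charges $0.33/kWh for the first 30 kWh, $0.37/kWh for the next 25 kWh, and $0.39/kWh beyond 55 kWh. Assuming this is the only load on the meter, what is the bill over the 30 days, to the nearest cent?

Power = 12.8 A × 120 V = 1536 W = 1.536 kW
Runtime = 1.5 h/day × 30 days = 45 h
Energy = 1.536 kW × 45 h = 69.12 kWh
Tier 1 (0–30 kWh): 30 × $0.33 = $9.9
Tier 2 (30–55 kWh): 25 × $0.37 = $9.25
Above 55 kWh: 14.12 × $0.39 = $5.5068
Bill = $24.66

$24.66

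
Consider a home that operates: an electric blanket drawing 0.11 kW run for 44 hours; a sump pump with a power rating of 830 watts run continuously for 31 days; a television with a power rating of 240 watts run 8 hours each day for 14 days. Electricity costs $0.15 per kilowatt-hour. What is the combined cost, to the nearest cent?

$97.39

electric blanket: 0.11 kW × 44 h = 4.84 kWh
sump pump: Runtime = 24 h × 31 = 744 h
sump pump: 0.83 kW × 744 h = 617.52 kWh
television: Runtime = 8 h/day × 14 days = 112 h
television: 0.24 kW × 112 h = 26.88 kWh
Total energy = 649.24 kWh
Cost = 649.24 × $0.15 = $97.39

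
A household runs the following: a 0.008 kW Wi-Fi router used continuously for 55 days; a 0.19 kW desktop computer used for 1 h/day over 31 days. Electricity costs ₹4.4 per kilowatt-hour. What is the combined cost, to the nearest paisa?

Wi-Fi router: Runtime = 24 h × 55 = 1320 h
Wi-Fi router: 0.008 kW × 1320 h = 10.56 kWh
desktop computer: Runtime = 1 h/day × 31 days = 31 h
desktop computer: 0.19 kW × 31 h = 5.89 kWh
Total energy = 16.45 kWh
Cost = 16.45 × ₹4.4 = ₹72.38

₹72.38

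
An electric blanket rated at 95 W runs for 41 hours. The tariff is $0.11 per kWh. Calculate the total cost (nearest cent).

$0.43

Energy = 0.095 kW × 41 h = 3.895 kWh
Cost = 3.895 kWh × $0.11/kWh = $0.43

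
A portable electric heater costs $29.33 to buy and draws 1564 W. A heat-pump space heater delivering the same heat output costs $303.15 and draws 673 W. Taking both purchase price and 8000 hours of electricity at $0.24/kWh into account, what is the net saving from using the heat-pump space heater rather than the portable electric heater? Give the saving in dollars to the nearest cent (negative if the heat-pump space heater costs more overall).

portable electric heater: $29.33 + (1564/1000) kW × 8000 h × $0.24 = $29.33 + $3002.88 = $3032.21
heat-pump space heater: $303.15 + (673/1000) kW × 8000 h × $0.24 = $303.15 + $1292.16 = $1595.31
Saving = $3032.21 − $1595.31 = $1436.9

$1436.90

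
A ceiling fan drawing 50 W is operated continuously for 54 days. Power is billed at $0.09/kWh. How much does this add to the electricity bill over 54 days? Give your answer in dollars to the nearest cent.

Runtime = 24 h × 54 = 1296 h
Energy = 0.05 kW × 1296 h = 64.8 kWh
Cost = 64.8 kWh × $0.09/kWh = $5.83

$5.83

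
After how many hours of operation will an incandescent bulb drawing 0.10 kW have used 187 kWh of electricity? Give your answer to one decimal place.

Hours = 187 kWh ÷ 0.1 kW = 1870.0 h

1870.0 h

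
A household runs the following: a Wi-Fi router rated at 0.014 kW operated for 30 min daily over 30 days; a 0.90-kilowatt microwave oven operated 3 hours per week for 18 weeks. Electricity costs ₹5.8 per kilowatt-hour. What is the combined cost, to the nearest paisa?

Wi-Fi router: Runtime = 30 min × 30 = 900 min = 15 h
Wi-Fi router: 0.014 kW × 15 h = 0.21 kWh
microwave oven: Runtime = 3 h/week × 18 weeks = 54 h
microwave oven: 0.9 kW × 54 h = 48.6 kWh
Total energy = 48.81 kWh
Cost = 48.81 × ₹5.8 = ₹283.10

₹283.10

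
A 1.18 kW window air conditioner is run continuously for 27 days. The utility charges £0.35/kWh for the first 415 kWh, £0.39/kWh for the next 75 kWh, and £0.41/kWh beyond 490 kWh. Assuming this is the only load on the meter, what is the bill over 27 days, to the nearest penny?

£287.10

Runtime = 24 h × 27 = 648 h
Energy = 1.18 kW × 648 h = 764.64 kWh
Tier 1 (0–415 kWh): 415 × £0.35 = £145.25
Tier 2 (415–490 kWh): 75 × £0.39 = £29.25
Above 490 kWh: 274.64 × £0.41 = £112.6024
Bill = £287.10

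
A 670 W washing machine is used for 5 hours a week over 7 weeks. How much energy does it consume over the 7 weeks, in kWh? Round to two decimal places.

Runtime = 5 h/week × 7 weeks = 35 h
Energy = 0.67 kW × 35 h = 23.45 kWh

23.45 kWh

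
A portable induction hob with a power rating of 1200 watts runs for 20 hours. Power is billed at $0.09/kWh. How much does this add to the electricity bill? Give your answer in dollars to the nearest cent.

Energy = 1.2 kW × 20 h = 24 kWh
Cost = 24 kWh × $0.09/kWh = $2.16

$2.16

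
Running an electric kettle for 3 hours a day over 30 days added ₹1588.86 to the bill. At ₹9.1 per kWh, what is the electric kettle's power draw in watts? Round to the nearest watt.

1940 W

Energy = ₹1588.86 ÷ ₹9.1/kWh = 174.6 kWh
Runtime = 3 h/day × 30 days = 90 h
Power = 174.6 kWh ÷ 90 h = 1.94 kW = 1940 W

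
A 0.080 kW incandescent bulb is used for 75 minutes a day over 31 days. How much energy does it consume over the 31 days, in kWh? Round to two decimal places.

Runtime = 75 min × 31 = 2325 min = 38.75 h
Energy = 0.08 kW × 38.75 h = 3.1 kWh

3.10 kWh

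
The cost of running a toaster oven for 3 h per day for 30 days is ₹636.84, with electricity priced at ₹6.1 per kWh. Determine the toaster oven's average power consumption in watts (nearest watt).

1160 W

Energy = ₹636.84 ÷ ₹6.1/kWh = 104.4 kWh
Runtime = 3 h/day × 30 days = 90 h
Power = 104.4 kWh ÷ 90 h = 1.16 kW = 1160 W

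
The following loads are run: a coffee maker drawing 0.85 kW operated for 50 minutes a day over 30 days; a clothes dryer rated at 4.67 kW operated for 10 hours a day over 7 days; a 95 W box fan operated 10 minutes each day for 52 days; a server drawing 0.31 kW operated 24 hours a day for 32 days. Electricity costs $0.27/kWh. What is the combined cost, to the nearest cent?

coffee maker: Runtime = 50 min × 30 = 1500 min = 25 h
coffee maker: 0.85 kW × 25 h = 21.25 kWh
clothes dryer: Runtime = 10 h/day × 7 days = 70 h
clothes dryer: 4.67 kW × 70 h = 326.9 kWh
box fan: Runtime = 10 min × 52 = 520 min = 8.666666… h
box fan: 0.095 kW × 8.666666… h = 0.823333… kWh
server: Runtime = 24 h × 32 = 768 h
server: 0.31 kW × 768 h = 238.08 kWh
Total energy = 587.053333… kWh
Cost = 587.053333… × $0.27 = $158.50

$158.50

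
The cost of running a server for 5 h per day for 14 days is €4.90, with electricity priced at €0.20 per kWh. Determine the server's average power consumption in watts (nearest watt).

350 W

Energy = €4.90 ÷ €0.20/kWh = 24.5 kWh
Runtime = 5 h/day × 14 days = 70 h
Power = 24.5 kWh ÷ 70 h = 0.35 kW = 350 W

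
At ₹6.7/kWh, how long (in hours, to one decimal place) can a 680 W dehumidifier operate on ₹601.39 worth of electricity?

132.0 h

Energy available = ₹601.39 ÷ ₹6.7/kWh = 89.7597 kWh
Hours = 89.7597 kWh ÷ 0.68 kW = 132.0 h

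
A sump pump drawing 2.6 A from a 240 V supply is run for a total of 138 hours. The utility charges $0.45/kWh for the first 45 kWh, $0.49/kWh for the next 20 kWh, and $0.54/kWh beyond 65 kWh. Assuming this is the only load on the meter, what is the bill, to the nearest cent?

Power = 2.6 A × 240 V = 624 W = 0.624 kW
Energy = 0.624 kW × 138 h = 86.112 kWh
Tier 1 (0–45 kWh): 45 × $0.45 = $20.25
Tier 2 (45–65 kWh): 20 × $0.49 = $9.8
Above 65 kWh: 21.112 × $0.54 = $11.40048
Bill = $41.45

$41.45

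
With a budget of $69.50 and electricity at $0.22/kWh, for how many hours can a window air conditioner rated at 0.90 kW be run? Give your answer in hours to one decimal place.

Energy available = $69.50 ÷ $0.22/kWh = 315.9091 kWh
Hours = 315.9091 kWh ÷ 0.9 kW = 351.0 h

351.0 h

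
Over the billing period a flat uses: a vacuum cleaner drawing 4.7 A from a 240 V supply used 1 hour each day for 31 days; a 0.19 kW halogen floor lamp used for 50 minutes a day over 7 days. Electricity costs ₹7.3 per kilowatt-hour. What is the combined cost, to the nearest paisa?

₹263.36

vacuum cleaner: Power = 4.7 A × 240 V = 1128 W = 1.128 kW
vacuum cleaner: Runtime = 1 h/day × 31 days = 31 h
vacuum cleaner: 1.128 kW × 31 h = 34.968 kWh
halogen floor lamp: Runtime = 50 min × 7 = 350 min = 5.833333… h
halogen floor lamp: 0.19 kW × 5.833333… h = 1.108333… kWh
Total energy = 36.076333… kWh
Cost = 36.076333… × ₹7.3 = ₹263.36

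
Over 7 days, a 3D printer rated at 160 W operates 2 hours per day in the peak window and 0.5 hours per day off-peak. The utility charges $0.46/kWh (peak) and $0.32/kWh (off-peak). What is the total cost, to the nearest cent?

$1.21

Peak energy = 0.16 kW × 2 h × 7 = 2.24 kWh
Off-peak energy = 0.16 kW × 0.5 h × 7 = 0.56 kWh
Cost = 2.24 × $0.46 + 0.56 × $0.32 = $1.0304 + $0.1792 = $1.21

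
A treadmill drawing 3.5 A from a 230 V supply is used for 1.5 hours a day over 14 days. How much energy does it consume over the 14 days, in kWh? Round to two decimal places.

16.91 kWh

Power = 3.5 A × 230 V = 805 W = 0.805 kW
Runtime = 1.5 h/day × 14 days = 21 h
Energy = 0.805 kW × 21 h = 16.905 kWh ≈ 16.91 kWh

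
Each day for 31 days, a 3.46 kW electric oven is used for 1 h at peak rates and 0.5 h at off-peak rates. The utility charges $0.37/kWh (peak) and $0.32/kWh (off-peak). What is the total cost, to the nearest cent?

Peak energy = 3.46 kW × 1 h × 31 = 107.26 kWh
Off-peak energy = 3.46 kW × 0.5 h × 31 = 53.63 kWh
Cost = 107.26 × $0.37 + 53.63 × $0.32 = $39.6862 + $17.1616 = $56.85

$56.85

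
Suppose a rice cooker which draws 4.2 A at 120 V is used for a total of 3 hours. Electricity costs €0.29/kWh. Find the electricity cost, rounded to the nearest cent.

€0.44

Power = 4.2 A × 120 V = 504 W = 0.504 kW
Energy = 0.504 kW × 3 h = 1.512 kWh
Cost = 1.512 kWh × €0.29/kWh = €0.44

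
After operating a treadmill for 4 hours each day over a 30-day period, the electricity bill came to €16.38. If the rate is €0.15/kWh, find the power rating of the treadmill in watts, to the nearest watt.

910 W

Energy = €16.38 ÷ €0.15/kWh = 109.2 kWh
Runtime = 4 h/day × 30 days = 120 h
Power = 109.2 kWh ÷ 120 h = 0.91 kW = 910 W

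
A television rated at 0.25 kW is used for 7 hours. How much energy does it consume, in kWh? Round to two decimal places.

1.75 kWh

Energy = 0.25 kW × 7 h = 1.75 kWh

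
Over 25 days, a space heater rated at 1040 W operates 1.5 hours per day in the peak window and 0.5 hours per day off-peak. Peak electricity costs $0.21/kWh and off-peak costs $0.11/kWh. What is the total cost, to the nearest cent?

$9.62

Peak energy = 1.04 kW × 1.5 h × 25 = 39 kWh
Off-peak energy = 1.04 kW × 0.5 h × 25 = 13 kWh
Cost = 39 × $0.21 + 13 × $0.11 = $8.19 + $1.43 = $9.62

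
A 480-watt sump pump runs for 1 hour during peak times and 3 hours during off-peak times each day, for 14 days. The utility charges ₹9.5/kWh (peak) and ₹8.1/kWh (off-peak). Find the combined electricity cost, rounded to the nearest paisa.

Peak energy = 0.48 kW × 1 h × 14 = 6.72 kWh
Off-peak energy = 0.48 kW × 3 h × 14 = 20.16 kWh
Cost = 6.72 × ₹9.5 + 20.16 × ₹8.1 = ₹63.84 + ₹163.296 = ₹227.14

₹227.14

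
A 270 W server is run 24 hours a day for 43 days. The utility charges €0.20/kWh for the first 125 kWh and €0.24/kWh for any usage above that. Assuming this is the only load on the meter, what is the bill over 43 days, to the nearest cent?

€61.87

Runtime = 24 h × 43 = 1032 h
Energy = 0.27 kW × 1032 h = 278.64 kWh
Tier 1 (0–125 kWh): 125 × €0.20 = €25
Above 125 kWh: 153.64 × €0.24 = €36.8736
Bill = €61.87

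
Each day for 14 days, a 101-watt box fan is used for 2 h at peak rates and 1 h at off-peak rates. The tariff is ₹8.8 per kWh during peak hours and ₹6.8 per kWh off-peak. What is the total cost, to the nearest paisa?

₹34.50

Peak energy = 0.101 kW × 2 h × 14 = 2.828 kWh
Off-peak energy = 0.101 kW × 1 h × 14 = 1.414 kWh
Cost = 2.828 × ₹8.8 + 1.414 × ₹6.8 = ₹24.8864 + ₹9.6152 = ₹34.50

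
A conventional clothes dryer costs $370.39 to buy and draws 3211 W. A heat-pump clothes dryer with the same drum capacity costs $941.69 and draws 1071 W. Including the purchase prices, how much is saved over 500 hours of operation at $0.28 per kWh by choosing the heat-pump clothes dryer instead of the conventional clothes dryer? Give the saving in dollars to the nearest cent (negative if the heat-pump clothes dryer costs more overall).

-$271.70

conventional clothes dryer: $370.39 + (3211/1000) kW × 500 h × $0.28 = $370.39 + $449.54 = $819.93
heat-pump clothes dryer: $941.69 + (1071/1000) kW × 500 h × $0.28 = $941.69 + $149.94 = $1091.63
Saving = $819.93 − $1091.63 = −$271.7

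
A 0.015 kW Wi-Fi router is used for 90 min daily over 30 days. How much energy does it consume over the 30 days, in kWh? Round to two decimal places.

Runtime = 90 min × 30 = 2700 min = 45 h
Energy = 0.015 kW × 45 h = 0.675 kWh ≈ 0.68 kWh

0.68 kWh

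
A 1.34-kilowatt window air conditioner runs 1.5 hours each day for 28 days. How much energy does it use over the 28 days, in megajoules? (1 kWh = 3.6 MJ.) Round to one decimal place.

Runtime = 1.5 h/day × 28 days = 42 h
Energy = 1.34 kW × 42 h = 56.28 kWh
= 56.28 × 3.6 MJ = 202.6 MJ

202.6 MJ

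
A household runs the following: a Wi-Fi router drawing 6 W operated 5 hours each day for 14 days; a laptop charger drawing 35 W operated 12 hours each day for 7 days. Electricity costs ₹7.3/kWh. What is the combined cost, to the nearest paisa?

₹24.53

Wi-Fi router: Runtime = 5 h/day × 14 days = 70 h
Wi-Fi router: 0.006 kW × 70 h = 0.42 kWh
laptop charger: Runtime = 12 h/day × 7 days = 84 h
laptop charger: 0.035 kW × 84 h = 2.94 kWh
Total energy = 3.36 kWh
Cost = 3.36 × ₹7.3 = ₹24.53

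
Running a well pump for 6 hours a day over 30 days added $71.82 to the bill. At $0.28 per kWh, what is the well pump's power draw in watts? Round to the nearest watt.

1425 W

Energy = $71.82 ÷ $0.28/kWh = 256.5 kWh
Runtime = 6 h/day × 30 days = 180 h
Power = 256.5 kWh ÷ 180 h = 1.425 kW = 1425 W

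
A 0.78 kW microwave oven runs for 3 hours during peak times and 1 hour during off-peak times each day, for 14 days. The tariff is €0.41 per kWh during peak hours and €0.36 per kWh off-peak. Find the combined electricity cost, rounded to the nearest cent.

€17.36

Peak energy = 0.78 kW × 3 h × 14 = 32.76 kWh
Off-peak energy = 0.78 kW × 1 h × 14 = 10.92 kWh
Cost = 32.76 × €0.41 + 10.92 × €0.36 = €13.4316 + €3.9312 = €17.36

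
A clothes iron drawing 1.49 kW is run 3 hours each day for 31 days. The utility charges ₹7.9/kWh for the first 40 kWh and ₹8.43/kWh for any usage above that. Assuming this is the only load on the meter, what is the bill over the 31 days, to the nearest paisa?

₹1146.95

Runtime = 3 h/day × 31 days = 93 h
Energy = 1.49 kW × 93 h = 138.57 kWh
Tier 1 (0–40 kWh): 40 × ₹7.9 = ₹316
Above 40 kWh: 98.57 × ₹8.43 = ₹830.9451
Bill = ₹1146.95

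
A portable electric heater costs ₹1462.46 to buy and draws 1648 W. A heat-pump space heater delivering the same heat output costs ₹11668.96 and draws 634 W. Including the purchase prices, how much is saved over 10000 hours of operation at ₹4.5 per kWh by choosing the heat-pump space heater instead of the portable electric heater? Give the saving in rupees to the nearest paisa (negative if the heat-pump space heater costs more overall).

portable electric heater: ₹1462.46 + (1648/1000) kW × 10000 h × ₹4.5 = ₹1462.46 + ₹74160 = ₹75622.46
heat-pump space heater: ₹11668.96 + (634/1000) kW × 10000 h × ₹4.5 = ₹11668.96 + ₹28530 = ₹40198.96
Saving = ₹75622.46 − ₹40198.96 = ₹35423.5

₹35423.50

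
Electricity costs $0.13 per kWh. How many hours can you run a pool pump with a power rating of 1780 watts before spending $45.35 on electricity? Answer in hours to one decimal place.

196.0 h

Energy available = $45.35 ÷ $0.13/kWh = 348.8462 kWh
Hours = 348.8462 kWh ÷ 1.78 kW = 196.0 h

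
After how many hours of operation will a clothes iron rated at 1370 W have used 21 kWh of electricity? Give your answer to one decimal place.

15.3 h

Hours = 21 kWh ÷ 1.37 kW = 15.3 h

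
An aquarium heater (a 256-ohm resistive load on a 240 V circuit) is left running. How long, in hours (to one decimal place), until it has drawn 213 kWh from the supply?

Power = V²/R = 240²/256 = 225 W = 0.225 kW
Hours = 213 kWh ÷ 0.225 kW = 946.7 h

946.7 h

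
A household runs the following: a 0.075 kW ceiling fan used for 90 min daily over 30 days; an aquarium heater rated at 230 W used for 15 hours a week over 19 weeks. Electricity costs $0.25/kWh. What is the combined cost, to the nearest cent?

ceiling fan: Runtime = 90 min × 30 = 2700 min = 45 h
ceiling fan: 0.075 kW × 45 h = 3.375 kWh
aquarium heater: Runtime = 15 h/week × 19 weeks = 285 h
aquarium heater: 0.23 kW × 285 h = 65.55 kWh
Total energy = 68.925 kWh
Cost = 68.925 × $0.25 = $17.23

$17.23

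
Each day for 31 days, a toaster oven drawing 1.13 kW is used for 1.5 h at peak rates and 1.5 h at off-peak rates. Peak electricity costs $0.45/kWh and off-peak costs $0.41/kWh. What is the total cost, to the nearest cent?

$45.19

Peak energy = 1.13 kW × 1.5 h × 31 = 52.545 kWh
Off-peak energy = 1.13 kW × 1.5 h × 31 = 52.545 kWh
Cost = 52.545 × $0.45 + 52.545 × $0.41 = $23.64525 + $21.54345 = $45.19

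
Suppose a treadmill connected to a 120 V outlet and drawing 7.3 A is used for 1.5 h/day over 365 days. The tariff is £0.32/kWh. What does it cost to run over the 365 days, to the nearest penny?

£153.48

Power = 7.3 A × 120 V = 876 W = 0.876 kW
Runtime = 1.5 h/day × 365 days = 547.5 h
Energy = 0.876 kW × 547.5 h = 479.61 kWh
Cost = 479.61 kWh × £0.32/kWh = £153.48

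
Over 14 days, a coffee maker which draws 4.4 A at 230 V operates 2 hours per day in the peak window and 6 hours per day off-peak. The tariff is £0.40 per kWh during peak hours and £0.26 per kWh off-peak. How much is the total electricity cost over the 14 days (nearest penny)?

£33.44

Power = 4.4 A × 230 V = 1012 W = 1.012 kW
Peak energy = 1.012 kW × 2 h × 14 = 28.336 kWh
Off-peak energy = 1.012 kW × 6 h × 14 = 85.008 kWh
Cost = 28.336 × £0.40 + 85.008 × £0.26 = £11.3344 + £22.10208 = £33.44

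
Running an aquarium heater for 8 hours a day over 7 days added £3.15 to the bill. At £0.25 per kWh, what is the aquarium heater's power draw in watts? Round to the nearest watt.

Energy = £3.15 ÷ £0.25/kWh = 12.6 kWh
Runtime = 8 h/day × 7 days = 56 h
Power = 12.6 kWh ÷ 56 h = 0.225 kW = 225 W

225 W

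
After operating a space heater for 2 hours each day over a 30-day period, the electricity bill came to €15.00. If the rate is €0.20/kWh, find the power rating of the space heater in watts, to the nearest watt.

1250 W

Energy = €15.00 ÷ €0.20/kWh = 75 kWh
Runtime = 2 h/day × 30 days = 60 h
Power = 75 kWh ÷ 60 h = 1.25 kW = 1250 W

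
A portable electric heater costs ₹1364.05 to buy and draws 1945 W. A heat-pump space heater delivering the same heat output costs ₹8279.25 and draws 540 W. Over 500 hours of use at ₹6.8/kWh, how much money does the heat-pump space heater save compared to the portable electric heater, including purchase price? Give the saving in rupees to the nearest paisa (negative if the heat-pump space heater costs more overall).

portable electric heater: ₹1364.05 + (1945/1000) kW × 500 h × ₹6.8 = ₹1364.05 + ₹6613 = ₹7977.05
heat-pump space heater: ₹8279.25 + (540/1000) kW × 500 h × ₹6.8 = ₹8279.25 + ₹1836 = ₹10115.25
Saving = ₹7977.05 − ₹10115.25 = −₹2138.2

-₹2138.20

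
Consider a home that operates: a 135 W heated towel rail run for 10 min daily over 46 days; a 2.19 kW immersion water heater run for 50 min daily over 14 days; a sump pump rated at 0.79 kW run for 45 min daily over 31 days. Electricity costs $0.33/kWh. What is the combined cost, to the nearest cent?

$14.83

heated towel rail: Runtime = 10 min × 46 = 460 min = 7.666666… h
heated towel rail: 0.135 kW × 7.666666… h = 1.035 kWh
immersion water heater: Runtime = 50 min × 14 = 700 min = 11.666666… h
immersion water heater: 2.19 kW × 11.666666… h = 25.55 kWh
sump pump: Runtime = 45 min × 31 = 1395 min = 23.25 h
sump pump: 0.79 kW × 23.25 h = 18.3675 kWh
Total energy = 44.9525 kWh
Cost = 44.9525 × $0.33 = $14.83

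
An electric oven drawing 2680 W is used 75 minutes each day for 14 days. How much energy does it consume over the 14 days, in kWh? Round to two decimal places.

46.90 kWh

Runtime = 75 min × 14 = 1050 min = 17.5 h
Energy = 2.68 kW × 17.5 h = 46.9 kWh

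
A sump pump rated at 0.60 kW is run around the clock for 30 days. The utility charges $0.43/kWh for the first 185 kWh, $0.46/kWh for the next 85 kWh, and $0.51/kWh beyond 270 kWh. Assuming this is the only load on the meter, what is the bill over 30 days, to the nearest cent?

Runtime = 24 h × 30 = 720 h
Energy = 0.6 kW × 720 h = 432 kWh
Tier 1 (0–185 kWh): 185 × $0.43 = $79.55
Tier 2 (185–270 kWh): 85 × $0.46 = $39.1
Above 270 kWh: 162 × $0.51 = $82.62
Bill = $201.27

$201.27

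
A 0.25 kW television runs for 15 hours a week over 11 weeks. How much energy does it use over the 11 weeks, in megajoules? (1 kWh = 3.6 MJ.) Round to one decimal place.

148.5 MJ

Runtime = 15 h/week × 11 weeks = 165 h
Energy = 0.25 kW × 165 h = 41.25 kWh
= 41.25 × 3.6 MJ = 148.5 MJ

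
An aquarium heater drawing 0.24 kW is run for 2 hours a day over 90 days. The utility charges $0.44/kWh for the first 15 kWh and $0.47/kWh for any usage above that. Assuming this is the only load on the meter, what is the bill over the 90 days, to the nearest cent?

$19.85

Runtime = 2 h/day × 90 days = 180 h
Energy = 0.24 kW × 180 h = 43.2 kWh
Tier 1 (0–15 kWh): 15 × $0.44 = $6.6
Above 15 kWh: 28.2 × $0.47 = $13.254
Bill = $19.85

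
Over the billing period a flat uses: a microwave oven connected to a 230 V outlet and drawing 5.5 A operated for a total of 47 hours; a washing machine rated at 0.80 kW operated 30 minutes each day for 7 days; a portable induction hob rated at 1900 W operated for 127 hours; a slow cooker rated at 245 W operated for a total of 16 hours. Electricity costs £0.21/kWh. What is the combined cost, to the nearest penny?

microwave oven: Power = 5.5 A × 230 V = 1265 W = 1.265 kW
microwave oven: 1.265 kW × 47 h = 59.455 kWh
washing machine: Runtime = 30 min × 7 = 210 min = 3.5 h
washing machine: 0.8 kW × 3.5 h = 2.8 kWh
portable induction hob: 1.9 kW × 127 h = 241.3 kWh
slow cooker: 0.245 kW × 16 h = 3.92 kWh
Total energy = 307.475 kWh
Cost = 307.475 × £0.21 = £64.57

£64.57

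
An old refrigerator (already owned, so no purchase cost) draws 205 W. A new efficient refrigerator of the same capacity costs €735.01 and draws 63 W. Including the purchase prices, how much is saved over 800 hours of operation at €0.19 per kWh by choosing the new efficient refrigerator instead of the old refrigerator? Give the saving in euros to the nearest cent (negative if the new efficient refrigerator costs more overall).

old refrigerator: €0.00 + (205/1000) kW × 800 h × €0.19 = €0.00 + €31.16 = €31.16
new efficient refrigerator: €735.01 + (63/1000) kW × 800 h × €0.19 = €735.01 + €9.576 = €744.586
Saving = €31.16 − €744.586 = −€713.426 → -€713.43

-€713.43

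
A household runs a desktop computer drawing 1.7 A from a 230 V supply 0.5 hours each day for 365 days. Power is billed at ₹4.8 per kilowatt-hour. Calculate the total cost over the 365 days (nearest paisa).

₹342.52

Power = 1.7 A × 230 V = 391 W = 0.391 kW
Runtime = 0.5 h/day × 365 days = 182.5 h
Energy = 0.391 kW × 182.5 h = 71.3575 kWh
Cost = 71.3575 kWh × ₹4.8/kWh = ₹342.52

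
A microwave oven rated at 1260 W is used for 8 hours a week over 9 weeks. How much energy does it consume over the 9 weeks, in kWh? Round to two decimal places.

Runtime = 8 h/week × 9 weeks = 72 h
Energy = 1.26 kW × 72 h = 90.72 kWh

90.72 kWh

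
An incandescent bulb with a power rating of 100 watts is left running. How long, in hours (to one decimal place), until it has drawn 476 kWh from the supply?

Hours = 476 kWh ÷ 0.1 kW = 4760.0 h

4760.0 h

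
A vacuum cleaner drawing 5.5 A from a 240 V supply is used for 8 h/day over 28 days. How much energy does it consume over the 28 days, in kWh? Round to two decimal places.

295.68 kWh

Power = 5.5 A × 240 V = 1320 W = 1.32 kW
Runtime = 8 h/day × 28 days = 224 h
Energy = 1.32 kW × 224 h = 295.68 kWh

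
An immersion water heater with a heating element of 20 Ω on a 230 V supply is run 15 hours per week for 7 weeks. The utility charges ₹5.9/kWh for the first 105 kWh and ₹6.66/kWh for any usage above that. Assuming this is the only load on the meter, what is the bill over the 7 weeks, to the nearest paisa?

₹1769.85

Power = V²/R = 230²/20 = 2645 W = 2.645 kW
Runtime = 15 h/week × 7 weeks = 105 h
Energy = 2.645 kW × 105 h = 277.725 kWh
Tier 1 (0–105 kWh): 105 × ₹5.9 = ₹619.5
Above 105 kWh: 172.725 × ₹6.66 = ₹1150.3485
Bill = ₹1769.85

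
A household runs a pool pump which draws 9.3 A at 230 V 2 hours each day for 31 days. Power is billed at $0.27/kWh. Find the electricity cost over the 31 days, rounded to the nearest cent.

$35.81

Power = 9.3 A × 230 V = 2139 W = 2.139 kW
Runtime = 2 h/day × 31 days = 62 h
Energy = 2.139 kW × 62 h = 132.618 kWh
Cost = 132.618 kWh × $0.27/kWh = $35.81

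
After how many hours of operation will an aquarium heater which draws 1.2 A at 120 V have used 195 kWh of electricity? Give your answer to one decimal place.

Power = 1.2 A × 120 V = 144 W = 0.144 kW
Hours = 195 kWh ÷ 0.144 kW = 1354.2 h

1354.2 h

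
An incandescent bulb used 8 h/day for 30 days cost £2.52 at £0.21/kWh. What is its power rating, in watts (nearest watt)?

50 W

Energy = £2.52 ÷ £0.21/kWh = 12 kWh
Runtime = 8 h/day × 30 days = 240 h
Power = 12 kWh ÷ 240 h = 0.05 kW = 50 W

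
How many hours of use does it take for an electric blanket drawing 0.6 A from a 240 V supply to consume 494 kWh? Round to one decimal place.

3430.6 h

Power = 0.6 A × 240 V = 144 W = 0.144 kW
Hours = 494 kWh ÷ 0.144 kW = 3430.6 h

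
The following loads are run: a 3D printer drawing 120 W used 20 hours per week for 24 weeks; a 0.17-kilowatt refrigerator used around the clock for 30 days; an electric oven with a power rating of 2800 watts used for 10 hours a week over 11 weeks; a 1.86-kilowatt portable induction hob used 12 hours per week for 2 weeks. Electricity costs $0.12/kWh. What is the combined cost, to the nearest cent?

3D printer: Runtime = 20 h/week × 24 weeks = 480 h
3D printer: 0.12 kW × 480 h = 57.6 kWh
refrigerator: Runtime = 24 h × 30 = 720 h
refrigerator: 0.17 kW × 720 h = 122.4 kWh
electric oven: Runtime = 10 h/week × 11 weeks = 110 h
electric oven: 2.8 kW × 110 h = 308 kWh
portable induction hob: Runtime = 12 h/week × 2 weeks = 24 h
portable induction hob: 1.86 kW × 24 h = 44.64 kWh
Total energy = 532.64 kWh
Cost = 532.64 × $0.12 = $63.92

$63.92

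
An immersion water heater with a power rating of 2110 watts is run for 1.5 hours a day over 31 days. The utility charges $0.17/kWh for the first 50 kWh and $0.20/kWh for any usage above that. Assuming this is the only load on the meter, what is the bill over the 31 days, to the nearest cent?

Runtime = 1.5 h/day × 31 days = 46.5 h
Energy = 2.11 kW × 46.5 h = 98.115 kWh
Tier 1 (0–50 kWh): 50 × $0.17 = $8.5
Above 50 kWh: 48.115 × $0.20 = $9.623
Bill = $18.12

$18.12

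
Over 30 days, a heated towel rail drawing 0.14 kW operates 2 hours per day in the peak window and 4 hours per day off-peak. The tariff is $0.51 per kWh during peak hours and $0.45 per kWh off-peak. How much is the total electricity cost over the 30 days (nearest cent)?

$11.84

Peak energy = 0.14 kW × 2 h × 30 = 8.4 kWh
Off-peak energy = 0.14 kW × 4 h × 30 = 16.8 kWh
Cost = 8.4 × $0.51 + 16.8 × $0.45 = $4.284 + $7.56 = $11.84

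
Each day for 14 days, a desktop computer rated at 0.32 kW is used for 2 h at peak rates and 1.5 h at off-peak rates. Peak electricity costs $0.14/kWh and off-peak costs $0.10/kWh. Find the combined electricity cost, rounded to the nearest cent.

Peak energy = 0.32 kW × 2 h × 14 = 8.96 kWh
Off-peak energy = 0.32 kW × 1.5 h × 14 = 6.72 kWh
Cost = 8.96 × $0.14 + 6.72 × $0.10 = $1.2544 + $0.672 = $1.93

$1.93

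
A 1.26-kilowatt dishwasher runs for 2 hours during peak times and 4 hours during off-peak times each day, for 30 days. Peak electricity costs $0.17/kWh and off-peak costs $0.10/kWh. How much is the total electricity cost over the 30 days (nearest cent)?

$27.97

Peak energy = 1.26 kW × 2 h × 30 = 75.6 kWh
Off-peak energy = 1.26 kW × 4 h × 30 = 151.2 kWh
Cost = 75.6 × $0.17 + 151.2 × $0.10 = $12.852 + $15.12 = $27.97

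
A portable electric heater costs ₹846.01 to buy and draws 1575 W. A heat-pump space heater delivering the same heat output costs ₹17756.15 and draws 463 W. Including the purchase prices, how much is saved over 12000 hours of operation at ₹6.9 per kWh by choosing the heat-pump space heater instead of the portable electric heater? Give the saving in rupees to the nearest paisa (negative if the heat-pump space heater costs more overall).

portable electric heater: ₹846.01 + (1575/1000) kW × 12000 h × ₹6.9 = ₹846.01 + ₹130410 = ₹131256.01
heat-pump space heater: ₹17756.15 + (463/1000) kW × 12000 h × ₹6.9 = ₹17756.15 + ₹38336.4 = ₹56092.55
Saving = ₹131256.01 − ₹56092.55 = ₹75163.46

₹75163.46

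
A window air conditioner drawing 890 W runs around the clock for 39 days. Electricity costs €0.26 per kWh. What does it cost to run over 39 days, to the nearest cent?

€216.59

Runtime = 24 h × 39 = 936 h
Energy = 0.89 kW × 936 h = 833.04 kWh
Cost = 833.04 kWh × €0.26/kWh = €216.59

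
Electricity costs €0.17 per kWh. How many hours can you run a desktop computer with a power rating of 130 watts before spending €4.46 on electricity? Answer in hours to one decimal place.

201.8 h

Energy available = €4.46 ÷ €0.17/kWh = 26.2353 kWh
Hours = 26.2353 kWh ÷ 0.13 kW = 201.8 h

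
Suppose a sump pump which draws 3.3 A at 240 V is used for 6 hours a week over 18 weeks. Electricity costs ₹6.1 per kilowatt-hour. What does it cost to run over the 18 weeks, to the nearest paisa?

₹521.77

Power = 3.3 A × 240 V = 792 W = 0.792 kW
Runtime = 6 h/week × 18 weeks = 108 h
Energy = 0.792 kW × 108 h = 85.536 kWh
Cost = 85.536 kWh × ₹6.1/kWh = ₹521.77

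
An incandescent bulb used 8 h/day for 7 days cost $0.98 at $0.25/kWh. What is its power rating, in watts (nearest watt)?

Energy = $0.98 ÷ $0.25/kWh = 3.92 kWh
Runtime = 8 h/day × 7 days = 56 h
Power = 3.92 kWh ÷ 56 h = 0.07 kW = 70 W

70 W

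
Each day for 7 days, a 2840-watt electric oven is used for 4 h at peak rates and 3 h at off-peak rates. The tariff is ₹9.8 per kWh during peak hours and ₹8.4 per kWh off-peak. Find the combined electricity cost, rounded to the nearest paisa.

Peak energy = 2.84 kW × 4 h × 7 = 79.52 kWh
Off-peak energy = 2.84 kW × 3 h × 7 = 59.64 kWh
Cost = 79.52 × ₹9.8 + 59.64 × ₹8.4 = ₹779.296 + ₹500.976 = ₹1280.27

₹1280.27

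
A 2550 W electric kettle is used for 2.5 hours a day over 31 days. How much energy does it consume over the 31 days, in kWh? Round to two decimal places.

Runtime = 2.5 h/day × 31 days = 77.5 h
Energy = 2.55 kW × 77.5 h = 197.625 kWh ≈ 197.63 kWh

197.63 kWh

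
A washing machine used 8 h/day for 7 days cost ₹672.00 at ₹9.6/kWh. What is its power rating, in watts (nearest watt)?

1250 W

Energy = ₹672.00 ÷ ₹9.6/kWh = 70 kWh
Runtime = 8 h/day × 7 days = 56 h
Power = 70 kWh ÷ 56 h = 1.25 kW = 1250 W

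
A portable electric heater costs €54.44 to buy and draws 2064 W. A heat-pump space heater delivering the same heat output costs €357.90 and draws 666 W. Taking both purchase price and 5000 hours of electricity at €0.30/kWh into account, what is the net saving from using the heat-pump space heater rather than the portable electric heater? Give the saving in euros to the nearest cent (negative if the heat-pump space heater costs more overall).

portable electric heater: €54.44 + (2064/1000) kW × 5000 h × €0.30 = €54.44 + €3096 = €3150.44
heat-pump space heater: €357.90 + (666/1000) kW × 5000 h × €0.30 = €357.90 + €999 = €1356.9
Saving = €3150.44 − €1356.9 = €1793.54

€1793.54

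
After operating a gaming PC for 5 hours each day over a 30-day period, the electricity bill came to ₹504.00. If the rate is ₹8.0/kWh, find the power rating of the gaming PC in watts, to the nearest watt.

Energy = ₹504.00 ÷ ₹8.0/kWh = 63 kWh
Runtime = 5 h/day × 30 days = 150 h
Power = 63 kWh ÷ 150 h = 0.42 kW = 420 W

420 W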